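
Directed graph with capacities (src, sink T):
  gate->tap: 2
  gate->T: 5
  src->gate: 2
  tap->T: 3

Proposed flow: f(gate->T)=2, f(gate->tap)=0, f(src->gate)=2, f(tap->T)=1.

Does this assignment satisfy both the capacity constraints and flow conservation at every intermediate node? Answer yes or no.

Conservation fails at tap: inflow 0 ≠ outflow 1.

No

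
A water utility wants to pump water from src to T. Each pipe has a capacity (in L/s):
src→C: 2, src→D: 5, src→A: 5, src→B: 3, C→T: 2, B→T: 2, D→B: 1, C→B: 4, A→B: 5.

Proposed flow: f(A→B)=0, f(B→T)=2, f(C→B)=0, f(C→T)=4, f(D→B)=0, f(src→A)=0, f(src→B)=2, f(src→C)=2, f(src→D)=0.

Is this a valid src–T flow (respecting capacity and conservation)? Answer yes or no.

Capacity violated on C→T: flow 4 > capacity 2.

No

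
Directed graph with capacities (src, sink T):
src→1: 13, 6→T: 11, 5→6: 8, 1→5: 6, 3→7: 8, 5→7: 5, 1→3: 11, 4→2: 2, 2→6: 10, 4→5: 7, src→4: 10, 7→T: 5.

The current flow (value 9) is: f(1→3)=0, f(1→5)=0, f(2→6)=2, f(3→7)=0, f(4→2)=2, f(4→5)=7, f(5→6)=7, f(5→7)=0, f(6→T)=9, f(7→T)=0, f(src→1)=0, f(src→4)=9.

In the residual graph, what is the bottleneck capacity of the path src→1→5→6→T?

Residual capacities along the path: src→1: 13, 1→5: 6, 5→6: 1, 6→T: 2.
Minimum is 1.

1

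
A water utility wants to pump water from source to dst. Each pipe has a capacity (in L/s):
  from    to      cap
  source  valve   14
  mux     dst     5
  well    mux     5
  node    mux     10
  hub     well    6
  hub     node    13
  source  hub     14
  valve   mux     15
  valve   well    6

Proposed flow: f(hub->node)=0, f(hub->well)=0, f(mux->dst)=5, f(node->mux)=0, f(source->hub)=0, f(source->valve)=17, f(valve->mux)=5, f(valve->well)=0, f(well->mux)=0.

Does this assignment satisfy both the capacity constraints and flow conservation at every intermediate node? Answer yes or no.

Capacity violated on source->valve: flow 17 > capacity 14.

No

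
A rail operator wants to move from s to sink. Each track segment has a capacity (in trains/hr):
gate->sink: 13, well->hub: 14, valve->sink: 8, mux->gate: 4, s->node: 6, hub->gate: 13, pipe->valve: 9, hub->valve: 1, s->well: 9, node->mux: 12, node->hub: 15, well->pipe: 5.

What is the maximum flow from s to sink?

15

Augment s->well->pipe->valve->sink: bottleneck 5. Total 5.
Augment s->well->hub->valve->sink: bottleneck 1. Total 6.
Augment s->well->hub->gate->sink: bottleneck 3. Total 9.
Augment s->node->hub->gate->sink: bottleneck 6. Total 15.
No augmenting path remains in the residual graph.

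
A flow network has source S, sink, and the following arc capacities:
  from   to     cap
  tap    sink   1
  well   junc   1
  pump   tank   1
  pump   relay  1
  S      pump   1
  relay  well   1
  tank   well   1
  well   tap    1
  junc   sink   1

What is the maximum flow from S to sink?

Augment S→pump→relay→well→junc→sink: bottleneck 1. Total 1.
No augmenting path remains in the residual graph.

1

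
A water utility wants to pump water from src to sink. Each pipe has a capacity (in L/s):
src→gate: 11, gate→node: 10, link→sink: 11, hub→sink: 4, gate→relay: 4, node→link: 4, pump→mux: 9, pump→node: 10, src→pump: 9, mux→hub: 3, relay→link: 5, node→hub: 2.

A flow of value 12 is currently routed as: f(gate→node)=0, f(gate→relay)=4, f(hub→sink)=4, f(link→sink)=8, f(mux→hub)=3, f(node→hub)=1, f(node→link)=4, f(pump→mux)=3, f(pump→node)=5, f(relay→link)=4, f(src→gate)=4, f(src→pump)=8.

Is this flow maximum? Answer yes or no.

Yes

Residual reachable from src: {gate, hub, mux, node, pump, src}; sink is not reachable.
Saturated cut: gate→relay, node→link, hub→sink with total capacity 12 = current flow value. Flow is maximum.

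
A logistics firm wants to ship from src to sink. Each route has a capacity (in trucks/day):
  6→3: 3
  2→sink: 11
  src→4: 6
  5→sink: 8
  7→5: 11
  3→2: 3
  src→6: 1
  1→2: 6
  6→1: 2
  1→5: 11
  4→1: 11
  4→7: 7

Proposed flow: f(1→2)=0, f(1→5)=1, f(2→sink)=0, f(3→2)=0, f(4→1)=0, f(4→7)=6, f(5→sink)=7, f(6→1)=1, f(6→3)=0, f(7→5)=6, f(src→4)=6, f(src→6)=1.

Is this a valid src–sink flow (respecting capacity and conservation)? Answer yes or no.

Yes

Every edge has 0 ≤ f(e) ≤ cap(e).
At each intermediate node, inflow equals outflow.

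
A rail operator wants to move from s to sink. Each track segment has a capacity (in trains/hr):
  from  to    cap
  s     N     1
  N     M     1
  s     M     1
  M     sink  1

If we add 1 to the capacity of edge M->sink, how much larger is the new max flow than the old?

Original max flow = 1.
After raising cap(M->sink), augmenting paths through that edge carry 1 more unit.
New max flow = 2. Increase = 1.

1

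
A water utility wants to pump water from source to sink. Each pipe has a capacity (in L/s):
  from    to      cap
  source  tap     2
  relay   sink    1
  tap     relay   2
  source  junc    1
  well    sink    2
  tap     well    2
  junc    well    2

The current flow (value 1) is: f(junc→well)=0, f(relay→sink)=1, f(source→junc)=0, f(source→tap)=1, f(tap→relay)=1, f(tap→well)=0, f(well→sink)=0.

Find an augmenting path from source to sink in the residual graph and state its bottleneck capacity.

Residual along source→tap→well→sink: source→tap: 1, tap→well: 2, well→sink: 2.
Bottleneck = min = 1.

source→tap→well→sink, bottleneck 1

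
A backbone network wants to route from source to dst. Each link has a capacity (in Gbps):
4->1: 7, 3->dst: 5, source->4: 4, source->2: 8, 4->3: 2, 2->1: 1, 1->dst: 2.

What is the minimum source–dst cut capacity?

Max flow = 4 (via 2 augmenting paths).
In the residual at optimum, the set reachable from source is {1, 2, 4, source}.
Cut edges: 4->3 (cap 2), 1->dst (cap 2). Sum = 4.

4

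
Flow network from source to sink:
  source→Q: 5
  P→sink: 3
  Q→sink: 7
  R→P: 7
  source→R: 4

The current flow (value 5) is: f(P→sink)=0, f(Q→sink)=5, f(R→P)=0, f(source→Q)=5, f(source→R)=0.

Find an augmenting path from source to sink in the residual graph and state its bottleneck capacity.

Residual along source→R→P→sink: source→R: 4, R→P: 7, P→sink: 3.
Bottleneck = min = 3.

source→R→P→sink, bottleneck 3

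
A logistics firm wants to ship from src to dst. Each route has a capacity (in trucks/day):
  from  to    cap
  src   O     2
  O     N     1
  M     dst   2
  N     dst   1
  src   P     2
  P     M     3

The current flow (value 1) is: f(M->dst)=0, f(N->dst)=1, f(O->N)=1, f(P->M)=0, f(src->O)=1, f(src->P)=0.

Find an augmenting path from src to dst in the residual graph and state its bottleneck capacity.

Residual along src->P->M->dst: src->P: 2, P->M: 3, M->dst: 2.
Bottleneck = min = 2.

src->P->M->dst, bottleneck 2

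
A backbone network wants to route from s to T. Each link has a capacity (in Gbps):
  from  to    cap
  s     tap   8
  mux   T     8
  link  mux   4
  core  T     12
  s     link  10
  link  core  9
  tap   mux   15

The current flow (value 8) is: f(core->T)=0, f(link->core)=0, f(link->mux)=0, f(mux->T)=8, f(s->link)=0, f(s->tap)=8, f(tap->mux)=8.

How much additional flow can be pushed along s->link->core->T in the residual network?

9

Residual capacities along the path: s->link: 10, link->core: 9, core->T: 12.
Minimum is 9.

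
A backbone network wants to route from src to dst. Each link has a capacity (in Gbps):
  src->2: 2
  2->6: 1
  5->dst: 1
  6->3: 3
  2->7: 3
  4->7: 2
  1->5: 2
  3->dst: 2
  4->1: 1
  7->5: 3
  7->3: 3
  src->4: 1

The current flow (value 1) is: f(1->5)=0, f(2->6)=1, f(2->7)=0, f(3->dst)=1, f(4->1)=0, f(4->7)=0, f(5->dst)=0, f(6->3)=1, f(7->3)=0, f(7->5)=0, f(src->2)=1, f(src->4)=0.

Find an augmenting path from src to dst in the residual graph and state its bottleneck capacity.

Residual along src->2->7->3->dst: src->2: 1, 2->7: 3, 7->3: 3, 3->dst: 1.
Bottleneck = min = 1.

src->2->7->3->dst, bottleneck 1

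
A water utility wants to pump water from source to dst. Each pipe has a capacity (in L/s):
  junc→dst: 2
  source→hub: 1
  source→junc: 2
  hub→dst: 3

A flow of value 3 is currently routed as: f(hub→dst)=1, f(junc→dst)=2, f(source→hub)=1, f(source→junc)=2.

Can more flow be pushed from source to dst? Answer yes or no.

Residual reachable from source: {source}; dst is not reachable.
Saturated cut: source→junc, source→hub with total capacity 3 = current flow value. Flow is maximum.

No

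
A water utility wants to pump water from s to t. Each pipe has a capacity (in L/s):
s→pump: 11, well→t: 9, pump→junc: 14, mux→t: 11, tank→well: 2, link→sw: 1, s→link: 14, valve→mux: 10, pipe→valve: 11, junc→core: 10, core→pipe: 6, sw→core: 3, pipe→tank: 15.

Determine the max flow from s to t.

6

Augment s→pump→junc→core→pipe→tank→well→t: bottleneck 2. Total 2.
Augment s→pump→junc→core→pipe→valve→mux→t: bottleneck 4. Total 6.
No augmenting path remains in the residual graph.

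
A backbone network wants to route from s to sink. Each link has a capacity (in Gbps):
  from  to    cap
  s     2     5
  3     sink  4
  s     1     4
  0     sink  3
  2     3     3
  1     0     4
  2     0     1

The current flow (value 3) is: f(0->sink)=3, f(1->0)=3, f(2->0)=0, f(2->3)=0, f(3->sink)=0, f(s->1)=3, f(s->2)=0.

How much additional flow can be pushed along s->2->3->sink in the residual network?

3

Residual capacities along the path: s->2: 5, 2->3: 3, 3->sink: 4.
Minimum is 3.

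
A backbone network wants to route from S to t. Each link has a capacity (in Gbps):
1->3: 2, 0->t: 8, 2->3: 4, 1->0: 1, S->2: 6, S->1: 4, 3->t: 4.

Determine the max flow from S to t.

Augment S->1->0->t: bottleneck 1. Total 1.
Augment S->1->3->t: bottleneck 2. Total 3.
Augment S->2->3->t: bottleneck 2. Total 5.
No augmenting path remains in the residual graph.

5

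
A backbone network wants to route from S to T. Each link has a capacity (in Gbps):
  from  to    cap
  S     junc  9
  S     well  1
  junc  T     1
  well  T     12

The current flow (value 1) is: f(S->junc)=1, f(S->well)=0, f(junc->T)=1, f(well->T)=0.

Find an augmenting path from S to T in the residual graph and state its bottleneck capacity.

S->well->T, bottleneck 1

Residual along S->well->T: S->well: 1, well->T: 12.
Bottleneck = min = 1.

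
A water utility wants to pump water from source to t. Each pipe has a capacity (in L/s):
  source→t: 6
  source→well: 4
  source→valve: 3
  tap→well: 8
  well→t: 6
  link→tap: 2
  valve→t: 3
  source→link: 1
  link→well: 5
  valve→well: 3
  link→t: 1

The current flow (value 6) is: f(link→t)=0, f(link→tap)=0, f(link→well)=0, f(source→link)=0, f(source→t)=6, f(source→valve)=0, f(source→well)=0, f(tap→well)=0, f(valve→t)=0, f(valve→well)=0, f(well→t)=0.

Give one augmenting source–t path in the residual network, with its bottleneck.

Residual along source→link→t: source→link: 1, link→t: 1.
Bottleneck = min = 1.

source→link→t, bottleneck 1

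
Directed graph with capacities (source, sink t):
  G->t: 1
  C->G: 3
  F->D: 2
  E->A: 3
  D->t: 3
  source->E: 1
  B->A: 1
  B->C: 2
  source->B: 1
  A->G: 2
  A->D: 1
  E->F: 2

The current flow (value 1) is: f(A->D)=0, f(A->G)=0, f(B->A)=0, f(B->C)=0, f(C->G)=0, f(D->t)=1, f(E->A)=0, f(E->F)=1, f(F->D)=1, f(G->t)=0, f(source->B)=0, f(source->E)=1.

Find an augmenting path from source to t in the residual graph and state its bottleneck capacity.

source->B->A->D->t, bottleneck 1

Residual along source->B->A->D->t: source->B: 1, B->A: 1, A->D: 1, D->t: 2.
Bottleneck = min = 1.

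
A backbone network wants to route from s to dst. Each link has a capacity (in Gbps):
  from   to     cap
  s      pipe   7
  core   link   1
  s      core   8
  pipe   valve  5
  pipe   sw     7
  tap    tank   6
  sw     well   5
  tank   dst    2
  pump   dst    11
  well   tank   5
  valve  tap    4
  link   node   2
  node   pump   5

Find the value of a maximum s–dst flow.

3

Augment s->core->link->node->pump->dst: bottleneck 1. Total 1.
Augment s->pipe->valve->tap->tank->dst: bottleneck 2. Total 3.
No augmenting path remains in the residual graph.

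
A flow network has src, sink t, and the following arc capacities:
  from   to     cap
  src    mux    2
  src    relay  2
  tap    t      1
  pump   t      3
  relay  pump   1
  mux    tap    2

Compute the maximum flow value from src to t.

2

Augment src->relay->pump->t: bottleneck 1. Total 1.
Augment src->mux->tap->t: bottleneck 1. Total 2.
No augmenting path remains in the residual graph.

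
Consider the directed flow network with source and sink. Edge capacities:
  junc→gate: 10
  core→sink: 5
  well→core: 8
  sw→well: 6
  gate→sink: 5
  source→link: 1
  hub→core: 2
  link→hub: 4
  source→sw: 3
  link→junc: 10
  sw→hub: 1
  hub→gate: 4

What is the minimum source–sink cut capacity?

Max flow = 4 (via 2 augmenting paths).
In the residual at optimum, the set reachable from source is {source}.
Cut edges: source→sw (cap 3), source→link (cap 1). Sum = 4.

4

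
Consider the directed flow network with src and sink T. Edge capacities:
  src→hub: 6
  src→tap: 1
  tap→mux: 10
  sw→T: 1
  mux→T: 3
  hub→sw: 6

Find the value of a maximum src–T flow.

2

Augment src→hub→sw→T: bottleneck 1. Total 1.
Augment src→tap→mux→T: bottleneck 1. Total 2.
No augmenting path remains in the residual graph.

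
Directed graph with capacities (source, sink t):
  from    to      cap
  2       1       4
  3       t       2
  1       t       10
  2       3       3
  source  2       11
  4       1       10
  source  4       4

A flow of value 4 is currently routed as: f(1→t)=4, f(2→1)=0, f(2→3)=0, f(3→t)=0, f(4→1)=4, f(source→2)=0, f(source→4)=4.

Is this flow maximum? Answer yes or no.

No

Residual path source→2→1→t has bottleneck 4 > 0.
Pushing 4 along it raises the flow to 8, so the given flow is not maximum.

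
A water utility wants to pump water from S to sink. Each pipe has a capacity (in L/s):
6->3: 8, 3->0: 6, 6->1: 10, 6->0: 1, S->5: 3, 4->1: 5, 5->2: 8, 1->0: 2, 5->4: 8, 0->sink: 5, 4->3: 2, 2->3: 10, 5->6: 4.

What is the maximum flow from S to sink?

3

Augment S->5->6->0->sink: bottleneck 1. Total 1.
Augment S->5->2->3->0->sink: bottleneck 2. Total 3.
No augmenting path remains in the residual graph.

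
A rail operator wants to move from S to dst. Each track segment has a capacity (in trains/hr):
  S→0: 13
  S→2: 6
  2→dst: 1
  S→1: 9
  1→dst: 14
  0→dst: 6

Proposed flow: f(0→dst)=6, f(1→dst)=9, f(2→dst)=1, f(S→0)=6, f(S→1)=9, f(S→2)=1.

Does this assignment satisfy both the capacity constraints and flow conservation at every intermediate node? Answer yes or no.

Yes

Every edge has 0 ≤ f(e) ≤ cap(e).
At each intermediate node, inflow equals outflow.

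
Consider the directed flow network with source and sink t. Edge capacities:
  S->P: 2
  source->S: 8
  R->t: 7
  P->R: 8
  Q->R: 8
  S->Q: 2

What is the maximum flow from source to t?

Augment source->S->P->R->t: bottleneck 2. Total 2.
Augment source->S->Q->R->t: bottleneck 2. Total 4.
No augmenting path remains in the residual graph.

4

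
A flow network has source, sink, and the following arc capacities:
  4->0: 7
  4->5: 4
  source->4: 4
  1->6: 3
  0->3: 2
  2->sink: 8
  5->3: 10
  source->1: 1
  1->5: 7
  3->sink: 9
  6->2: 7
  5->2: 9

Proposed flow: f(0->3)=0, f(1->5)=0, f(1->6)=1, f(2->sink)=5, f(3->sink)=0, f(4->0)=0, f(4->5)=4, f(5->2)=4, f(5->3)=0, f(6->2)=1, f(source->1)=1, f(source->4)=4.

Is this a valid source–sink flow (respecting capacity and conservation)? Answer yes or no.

Yes

Every edge has 0 ≤ f(e) ≤ cap(e).
At each intermediate node, inflow equals outflow.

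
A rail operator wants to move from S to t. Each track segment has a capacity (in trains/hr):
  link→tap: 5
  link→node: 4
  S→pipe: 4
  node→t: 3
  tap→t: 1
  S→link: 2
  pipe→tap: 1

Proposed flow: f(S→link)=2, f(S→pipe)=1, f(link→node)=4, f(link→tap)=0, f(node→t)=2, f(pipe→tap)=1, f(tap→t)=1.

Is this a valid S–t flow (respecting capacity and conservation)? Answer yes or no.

No

Conservation fails at link: inflow 2 ≠ outflow 4.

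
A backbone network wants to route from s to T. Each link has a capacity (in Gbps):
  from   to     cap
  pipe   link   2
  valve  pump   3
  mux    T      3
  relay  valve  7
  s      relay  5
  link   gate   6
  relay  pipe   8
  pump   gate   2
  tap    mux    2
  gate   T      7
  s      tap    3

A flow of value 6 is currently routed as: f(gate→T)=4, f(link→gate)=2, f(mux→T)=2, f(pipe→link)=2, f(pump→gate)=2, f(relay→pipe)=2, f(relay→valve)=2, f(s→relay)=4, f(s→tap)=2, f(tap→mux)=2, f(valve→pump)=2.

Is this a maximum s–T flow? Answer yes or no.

Yes

Residual reachable from s: {pipe, pump, relay, s, tap, valve}; T is not reachable.
Saturated cut: pipe→link, pump→gate, tap→mux with total capacity 6 = current flow value. Flow is maximum.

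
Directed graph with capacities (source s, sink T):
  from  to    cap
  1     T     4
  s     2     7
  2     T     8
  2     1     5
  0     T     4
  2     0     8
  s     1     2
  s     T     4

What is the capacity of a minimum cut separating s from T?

Max flow = 13 (via 3 augmenting paths).
In the residual at optimum, the set reachable from s is {s}.
Cut edges: s->2 (cap 7), s->1 (cap 2), s->T (cap 4). Sum = 13.

13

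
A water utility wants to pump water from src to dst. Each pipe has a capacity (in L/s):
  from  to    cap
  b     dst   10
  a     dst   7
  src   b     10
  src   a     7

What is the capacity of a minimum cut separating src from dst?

Max flow = 17 (via 2 augmenting paths).
In the residual at optimum, the set reachable from src is {src}.
Cut edges: src→a (cap 7), src→b (cap 10). Sum = 17.

17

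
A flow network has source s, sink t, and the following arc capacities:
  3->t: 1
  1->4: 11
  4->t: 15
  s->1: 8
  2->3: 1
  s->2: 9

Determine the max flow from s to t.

Augment s->2->3->t: bottleneck 1. Total 1.
Augment s->1->4->t: bottleneck 8. Total 9.
No augmenting path remains in the residual graph.

9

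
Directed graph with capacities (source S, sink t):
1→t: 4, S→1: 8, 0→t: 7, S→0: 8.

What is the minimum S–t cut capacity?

Max flow = 11 (via 2 augmenting paths).
In the residual at optimum, the set reachable from S is {0, 1, S}.
Cut edges: 1→t (cap 4), 0→t (cap 7). Sum = 11.

11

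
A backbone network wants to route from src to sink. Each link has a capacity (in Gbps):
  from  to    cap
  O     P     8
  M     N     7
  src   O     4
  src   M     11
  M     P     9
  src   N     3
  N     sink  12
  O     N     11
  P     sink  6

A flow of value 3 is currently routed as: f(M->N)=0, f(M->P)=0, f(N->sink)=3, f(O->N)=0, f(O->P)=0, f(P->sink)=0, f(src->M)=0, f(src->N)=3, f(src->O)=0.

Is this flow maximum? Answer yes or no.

Residual path src->M->P->sink has bottleneck 6 > 0.
Pushing 6 along it raises the flow to 9, so the given flow is not maximum.

No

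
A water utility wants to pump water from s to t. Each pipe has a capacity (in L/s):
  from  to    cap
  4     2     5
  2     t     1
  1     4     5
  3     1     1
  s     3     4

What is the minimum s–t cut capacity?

Max flow = 1 (via 1 augmenting path).
In the residual at optimum, the set reachable from s is {3, s}.
Cut edges: 3→1 (cap 1). Sum = 1.

1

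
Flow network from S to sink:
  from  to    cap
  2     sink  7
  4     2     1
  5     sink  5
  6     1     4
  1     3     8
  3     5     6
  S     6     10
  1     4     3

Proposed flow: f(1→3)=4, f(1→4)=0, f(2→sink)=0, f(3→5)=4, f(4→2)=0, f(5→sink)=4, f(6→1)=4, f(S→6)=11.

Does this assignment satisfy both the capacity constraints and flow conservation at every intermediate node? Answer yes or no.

Capacity violated on S→6: flow 11 > capacity 10.

No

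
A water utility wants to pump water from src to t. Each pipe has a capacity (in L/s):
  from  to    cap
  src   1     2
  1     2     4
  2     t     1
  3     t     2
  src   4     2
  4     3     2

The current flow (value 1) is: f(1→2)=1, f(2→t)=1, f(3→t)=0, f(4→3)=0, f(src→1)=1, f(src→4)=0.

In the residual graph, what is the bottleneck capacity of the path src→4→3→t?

2

Residual capacities along the path: src→4: 2, 4→3: 2, 3→t: 2.
Minimum is 2.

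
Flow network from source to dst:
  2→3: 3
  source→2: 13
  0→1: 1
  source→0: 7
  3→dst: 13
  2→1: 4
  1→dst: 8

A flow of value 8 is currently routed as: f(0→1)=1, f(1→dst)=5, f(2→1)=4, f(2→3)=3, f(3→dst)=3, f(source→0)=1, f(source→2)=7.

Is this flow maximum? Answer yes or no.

Residual reachable from source: {0, 2, source}; dst is not reachable.
Saturated cut: 0→1, 2→1, 2→3 with total capacity 8 = current flow value. Flow is maximum.

Yes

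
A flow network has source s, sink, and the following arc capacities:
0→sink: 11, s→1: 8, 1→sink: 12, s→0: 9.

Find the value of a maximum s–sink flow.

17

Augment s→0→sink: bottleneck 9. Total 9.
Augment s→1→sink: bottleneck 8. Total 17.
No augmenting path remains in the residual graph.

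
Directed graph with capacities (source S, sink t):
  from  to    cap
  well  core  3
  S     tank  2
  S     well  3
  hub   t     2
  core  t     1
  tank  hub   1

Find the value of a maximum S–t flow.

2

Augment S→well→core→t: bottleneck 1. Total 1.
Augment S→tank→hub→t: bottleneck 1. Total 2.
No augmenting path remains in the residual graph.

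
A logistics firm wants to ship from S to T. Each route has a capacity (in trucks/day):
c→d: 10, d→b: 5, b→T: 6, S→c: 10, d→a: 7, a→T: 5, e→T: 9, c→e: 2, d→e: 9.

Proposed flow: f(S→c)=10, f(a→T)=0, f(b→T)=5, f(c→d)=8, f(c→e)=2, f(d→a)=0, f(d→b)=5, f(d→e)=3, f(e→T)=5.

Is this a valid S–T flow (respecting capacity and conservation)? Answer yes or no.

Every edge has 0 ≤ f(e) ≤ cap(e).
At each intermediate node, inflow equals outflow.

Yes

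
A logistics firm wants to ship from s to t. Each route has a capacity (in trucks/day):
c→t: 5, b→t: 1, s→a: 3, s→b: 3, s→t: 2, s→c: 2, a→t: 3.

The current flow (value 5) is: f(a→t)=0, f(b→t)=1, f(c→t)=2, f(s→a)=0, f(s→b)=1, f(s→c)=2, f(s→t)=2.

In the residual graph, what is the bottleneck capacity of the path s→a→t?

Residual capacities along the path: s→a: 3, a→t: 3.
Minimum is 3.

3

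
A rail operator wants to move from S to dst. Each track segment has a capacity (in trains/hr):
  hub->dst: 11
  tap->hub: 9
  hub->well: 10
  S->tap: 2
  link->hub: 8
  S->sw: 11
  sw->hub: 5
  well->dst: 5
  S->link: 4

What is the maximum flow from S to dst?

11

Augment S->tap->hub->dst: bottleneck 2. Total 2.
Augment S->sw->hub->dst: bottleneck 5. Total 7.
Augment S->link->hub->dst: bottleneck 4. Total 11.
No augmenting path remains in the residual graph.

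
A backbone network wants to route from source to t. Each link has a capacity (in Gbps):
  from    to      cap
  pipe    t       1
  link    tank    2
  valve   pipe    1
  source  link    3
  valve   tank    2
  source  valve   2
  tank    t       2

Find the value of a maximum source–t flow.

3

Augment source->link->tank->t: bottleneck 2. Total 2.
Augment source->valve->pipe->t: bottleneck 1. Total 3.
No augmenting path remains in the residual graph.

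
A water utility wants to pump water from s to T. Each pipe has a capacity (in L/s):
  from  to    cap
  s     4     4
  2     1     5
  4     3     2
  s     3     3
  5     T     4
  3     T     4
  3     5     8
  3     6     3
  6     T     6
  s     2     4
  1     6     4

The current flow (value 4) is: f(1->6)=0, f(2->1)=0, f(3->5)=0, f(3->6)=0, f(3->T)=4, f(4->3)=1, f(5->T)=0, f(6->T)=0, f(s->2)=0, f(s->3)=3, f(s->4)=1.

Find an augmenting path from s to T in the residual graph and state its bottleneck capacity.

Residual along s->2->1->6->T: s->2: 4, 2->1: 5, 1->6: 4, 6->T: 6.
Bottleneck = min = 4.

s->2->1->6->T, bottleneck 4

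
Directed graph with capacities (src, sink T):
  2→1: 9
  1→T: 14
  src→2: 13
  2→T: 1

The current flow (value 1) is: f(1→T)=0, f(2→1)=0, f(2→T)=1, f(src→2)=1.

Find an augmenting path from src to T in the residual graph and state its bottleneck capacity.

src→2→1→T, bottleneck 9

Residual along src→2→1→T: src→2: 12, 2→1: 9, 1→T: 14.
Bottleneck = min = 9.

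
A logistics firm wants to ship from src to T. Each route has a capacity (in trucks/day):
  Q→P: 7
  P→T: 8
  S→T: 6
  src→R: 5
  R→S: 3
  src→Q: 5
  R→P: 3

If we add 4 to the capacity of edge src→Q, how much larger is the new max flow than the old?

1

Original max flow = 10.
After raising cap(src→Q), augmenting paths through that edge carry 1 more unit.
New max flow = 11. Increase = 1.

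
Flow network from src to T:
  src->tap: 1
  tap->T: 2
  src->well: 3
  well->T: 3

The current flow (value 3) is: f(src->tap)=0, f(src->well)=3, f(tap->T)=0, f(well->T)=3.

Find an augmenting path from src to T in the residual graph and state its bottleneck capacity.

src->tap->T, bottleneck 1

Residual along src->tap->T: src->tap: 1, tap->T: 2.
Bottleneck = min = 1.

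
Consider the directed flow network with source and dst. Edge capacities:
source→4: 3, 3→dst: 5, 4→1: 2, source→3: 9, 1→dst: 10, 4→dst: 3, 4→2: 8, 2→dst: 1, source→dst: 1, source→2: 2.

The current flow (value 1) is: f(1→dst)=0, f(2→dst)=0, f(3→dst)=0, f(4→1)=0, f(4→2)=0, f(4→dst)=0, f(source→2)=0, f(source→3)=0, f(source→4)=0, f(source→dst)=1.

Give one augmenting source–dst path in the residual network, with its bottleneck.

Residual along source→4→dst: source→4: 3, 4→dst: 3.
Bottleneck = min = 3.

source→4→dst, bottleneck 3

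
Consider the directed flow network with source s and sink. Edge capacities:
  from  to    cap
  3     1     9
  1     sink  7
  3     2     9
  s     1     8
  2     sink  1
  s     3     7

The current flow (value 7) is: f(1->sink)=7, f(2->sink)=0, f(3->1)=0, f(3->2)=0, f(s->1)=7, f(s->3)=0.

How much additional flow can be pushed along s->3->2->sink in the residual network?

1

Residual capacities along the path: s->3: 7, 3->2: 9, 2->sink: 1.
Minimum is 1.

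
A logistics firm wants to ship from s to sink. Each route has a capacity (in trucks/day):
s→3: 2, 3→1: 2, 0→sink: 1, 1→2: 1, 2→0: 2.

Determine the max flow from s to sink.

1

Augment s→3→1→2→0→sink: bottleneck 1. Total 1.
No augmenting path remains in the residual graph.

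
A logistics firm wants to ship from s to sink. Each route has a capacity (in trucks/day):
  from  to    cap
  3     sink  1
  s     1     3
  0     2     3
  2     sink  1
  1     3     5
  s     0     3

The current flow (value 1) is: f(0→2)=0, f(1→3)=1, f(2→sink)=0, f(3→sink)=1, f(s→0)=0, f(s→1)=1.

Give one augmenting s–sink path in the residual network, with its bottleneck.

Residual along s→0→2→sink: s→0: 3, 0→2: 3, 2→sink: 1.
Bottleneck = min = 1.

s→0→2→sink, bottleneck 1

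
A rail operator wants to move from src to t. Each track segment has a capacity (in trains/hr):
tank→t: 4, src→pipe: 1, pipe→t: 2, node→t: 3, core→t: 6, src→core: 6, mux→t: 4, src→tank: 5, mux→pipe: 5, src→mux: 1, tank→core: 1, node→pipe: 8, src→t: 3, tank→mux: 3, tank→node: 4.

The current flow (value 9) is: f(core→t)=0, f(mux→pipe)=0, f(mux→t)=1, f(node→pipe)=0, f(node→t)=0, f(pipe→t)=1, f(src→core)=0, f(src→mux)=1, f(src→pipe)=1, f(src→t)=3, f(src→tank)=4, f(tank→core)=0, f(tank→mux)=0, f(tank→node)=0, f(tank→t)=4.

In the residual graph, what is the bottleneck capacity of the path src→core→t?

6

Residual capacities along the path: src→core: 6, core→t: 6.
Minimum is 6.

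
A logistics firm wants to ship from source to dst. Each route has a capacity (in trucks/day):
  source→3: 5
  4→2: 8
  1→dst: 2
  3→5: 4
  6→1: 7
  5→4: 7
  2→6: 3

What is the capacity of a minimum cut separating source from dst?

2

Max flow = 2 (via 1 augmenting path).
In the residual at optimum, the set reachable from source is {1, 2, 3, 4, 5, 6, source}.
Cut edges: 1→dst (cap 2). Sum = 2.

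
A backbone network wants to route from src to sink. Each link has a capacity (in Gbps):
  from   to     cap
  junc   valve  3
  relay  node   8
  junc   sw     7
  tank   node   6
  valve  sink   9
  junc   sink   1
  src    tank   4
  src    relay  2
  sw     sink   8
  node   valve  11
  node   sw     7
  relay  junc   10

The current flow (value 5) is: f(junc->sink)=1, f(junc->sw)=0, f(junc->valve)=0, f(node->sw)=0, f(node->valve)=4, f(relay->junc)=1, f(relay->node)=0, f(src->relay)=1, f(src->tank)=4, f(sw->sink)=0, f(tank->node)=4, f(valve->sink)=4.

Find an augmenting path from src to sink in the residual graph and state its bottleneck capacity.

Residual along src->relay->node->valve->sink: src->relay: 1, relay->node: 8, node->valve: 7, valve->sink: 5.
Bottleneck = min = 1.

src->relay->node->valve->sink, bottleneck 1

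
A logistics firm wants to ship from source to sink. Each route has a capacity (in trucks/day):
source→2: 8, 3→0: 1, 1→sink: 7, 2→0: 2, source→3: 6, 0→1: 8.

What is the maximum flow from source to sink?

Augment source→3→0→1→sink: bottleneck 1. Total 1.
Augment source→2→0→1→sink: bottleneck 2. Total 3.
No augmenting path remains in the residual graph.

3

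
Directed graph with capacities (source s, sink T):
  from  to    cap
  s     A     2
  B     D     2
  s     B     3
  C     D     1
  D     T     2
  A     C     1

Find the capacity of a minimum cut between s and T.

2

Max flow = 2 (via 1 augmenting path).
In the residual at optimum, the set reachable from s is {A, B, C, D, s}.
Cut edges: D→T (cap 2). Sum = 2.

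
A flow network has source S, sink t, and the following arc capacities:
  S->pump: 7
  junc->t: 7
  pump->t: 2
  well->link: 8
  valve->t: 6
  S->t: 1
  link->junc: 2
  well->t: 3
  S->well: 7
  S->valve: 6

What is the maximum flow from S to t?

14

Augment S->t: bottleneck 1. Total 1.
Augment S->well->t: bottleneck 3. Total 4.
Augment S->pump->t: bottleneck 2. Total 6.
Augment S->valve->t: bottleneck 6. Total 12.
Augment S->well->link->junc->t: bottleneck 2. Total 14.
No augmenting path remains in the residual graph.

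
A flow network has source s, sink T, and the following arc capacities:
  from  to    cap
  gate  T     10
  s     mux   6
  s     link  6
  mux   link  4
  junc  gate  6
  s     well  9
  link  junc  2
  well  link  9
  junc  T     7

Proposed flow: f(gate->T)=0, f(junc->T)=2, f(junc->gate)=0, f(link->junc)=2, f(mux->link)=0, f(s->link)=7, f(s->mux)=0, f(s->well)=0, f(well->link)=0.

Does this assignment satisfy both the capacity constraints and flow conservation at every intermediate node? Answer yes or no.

No

Capacity violated on s->link: flow 7 > capacity 6.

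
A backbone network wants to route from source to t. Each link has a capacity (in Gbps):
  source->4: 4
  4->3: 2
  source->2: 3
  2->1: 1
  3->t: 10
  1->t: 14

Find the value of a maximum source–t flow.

Augment source->4->3->t: bottleneck 2. Total 2.
Augment source->2->1->t: bottleneck 1. Total 3.
No augmenting path remains in the residual graph.

3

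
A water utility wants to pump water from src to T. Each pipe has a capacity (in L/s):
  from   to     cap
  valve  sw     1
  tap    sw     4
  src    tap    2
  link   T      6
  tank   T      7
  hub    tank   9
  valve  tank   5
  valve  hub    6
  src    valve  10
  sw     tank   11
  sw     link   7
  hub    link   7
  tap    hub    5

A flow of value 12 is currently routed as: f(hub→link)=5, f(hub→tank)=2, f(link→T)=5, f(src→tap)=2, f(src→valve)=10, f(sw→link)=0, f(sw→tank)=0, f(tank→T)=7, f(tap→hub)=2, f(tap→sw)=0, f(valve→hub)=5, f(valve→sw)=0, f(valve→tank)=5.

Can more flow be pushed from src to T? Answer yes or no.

Residual reachable from src: {src}; T is not reachable.
Saturated cut: src→tap, src→valve with total capacity 12 = current flow value. Flow is maximum.

No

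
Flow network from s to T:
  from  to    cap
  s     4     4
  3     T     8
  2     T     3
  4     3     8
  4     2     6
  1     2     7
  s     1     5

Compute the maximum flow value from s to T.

7

Augment s→4→3→T: bottleneck 4. Total 4.
Augment s→1→2→T: bottleneck 3. Total 7.
No augmenting path remains in the residual graph.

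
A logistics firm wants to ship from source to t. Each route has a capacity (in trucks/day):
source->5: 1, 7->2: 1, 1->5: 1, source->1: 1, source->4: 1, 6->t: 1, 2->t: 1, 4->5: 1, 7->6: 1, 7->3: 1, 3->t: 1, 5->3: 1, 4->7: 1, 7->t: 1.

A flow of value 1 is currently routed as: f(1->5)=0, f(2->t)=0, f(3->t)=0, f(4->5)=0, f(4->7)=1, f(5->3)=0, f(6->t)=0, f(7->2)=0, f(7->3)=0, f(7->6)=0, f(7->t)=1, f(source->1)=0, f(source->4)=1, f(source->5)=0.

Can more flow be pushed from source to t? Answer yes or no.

Yes

Residual path source->5->3->t has bottleneck 1 > 0.
Pushing 1 along it raises the flow to 2, so the given flow is not maximum.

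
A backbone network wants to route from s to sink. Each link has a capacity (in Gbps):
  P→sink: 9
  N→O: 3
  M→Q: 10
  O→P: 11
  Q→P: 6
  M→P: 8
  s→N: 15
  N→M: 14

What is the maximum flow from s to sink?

Augment s→N→M→P→sink: bottleneck 8. Total 8.
Augment s→N→O→P→sink: bottleneck 1. Total 9.
No augmenting path remains in the residual graph.

9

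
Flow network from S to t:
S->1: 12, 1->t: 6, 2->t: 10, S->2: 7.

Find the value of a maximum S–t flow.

Augment S->1->t: bottleneck 6. Total 6.
Augment S->2->t: bottleneck 7. Total 13.
No augmenting path remains in the residual graph.

13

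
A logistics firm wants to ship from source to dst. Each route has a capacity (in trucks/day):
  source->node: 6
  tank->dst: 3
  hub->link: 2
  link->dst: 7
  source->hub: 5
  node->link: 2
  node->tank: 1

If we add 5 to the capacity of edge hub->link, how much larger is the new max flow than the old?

3

Original max flow = 5.
After raising cap(hub->link), augmenting paths through that edge carry 3 more units.
New max flow = 8. Increase = 3.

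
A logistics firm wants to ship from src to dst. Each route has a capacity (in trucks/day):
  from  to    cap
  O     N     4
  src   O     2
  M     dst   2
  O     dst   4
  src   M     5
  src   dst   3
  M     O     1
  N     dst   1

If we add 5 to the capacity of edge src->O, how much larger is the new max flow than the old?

Original max flow = 8.
After raising cap(src->O), augmenting paths through that edge carry 2 more units.
New max flow = 10. Increase = 2.

2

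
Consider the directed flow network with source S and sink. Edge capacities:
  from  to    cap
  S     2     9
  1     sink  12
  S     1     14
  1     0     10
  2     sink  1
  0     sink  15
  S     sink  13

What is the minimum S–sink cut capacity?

Max flow = 28 (via 4 augmenting paths).
In the residual at optimum, the set reachable from S is {2, S}.
Cut edges: S->1 (cap 14), S->sink (cap 13), 2->sink (cap 1). Sum = 28.

28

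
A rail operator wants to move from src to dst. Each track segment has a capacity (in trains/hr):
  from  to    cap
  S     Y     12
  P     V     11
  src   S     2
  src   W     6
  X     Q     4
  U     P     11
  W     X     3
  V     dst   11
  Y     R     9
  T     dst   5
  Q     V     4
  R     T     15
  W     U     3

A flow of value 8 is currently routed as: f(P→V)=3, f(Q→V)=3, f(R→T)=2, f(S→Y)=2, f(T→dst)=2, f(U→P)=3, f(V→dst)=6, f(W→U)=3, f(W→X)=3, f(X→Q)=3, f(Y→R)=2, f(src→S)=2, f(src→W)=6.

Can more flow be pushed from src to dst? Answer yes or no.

Residual reachable from src: {src}; dst is not reachable.
Saturated cut: src→W, src→S with total capacity 8 = current flow value. Flow is maximum.

No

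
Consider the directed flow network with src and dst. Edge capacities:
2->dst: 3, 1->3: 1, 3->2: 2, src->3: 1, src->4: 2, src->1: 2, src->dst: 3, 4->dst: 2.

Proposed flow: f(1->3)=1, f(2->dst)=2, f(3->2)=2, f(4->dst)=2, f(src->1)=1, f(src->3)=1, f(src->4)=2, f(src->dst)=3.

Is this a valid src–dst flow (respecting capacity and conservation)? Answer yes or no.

Yes

Every edge has 0 ≤ f(e) ≤ cap(e).
At each intermediate node, inflow equals outflow.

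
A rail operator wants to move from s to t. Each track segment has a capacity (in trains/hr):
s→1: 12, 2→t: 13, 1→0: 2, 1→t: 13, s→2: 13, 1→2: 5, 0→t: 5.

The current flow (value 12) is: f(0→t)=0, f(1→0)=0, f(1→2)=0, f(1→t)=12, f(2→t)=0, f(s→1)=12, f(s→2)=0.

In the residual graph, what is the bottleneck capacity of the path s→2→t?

13

Residual capacities along the path: s→2: 13, 2→t: 13.
Minimum is 13.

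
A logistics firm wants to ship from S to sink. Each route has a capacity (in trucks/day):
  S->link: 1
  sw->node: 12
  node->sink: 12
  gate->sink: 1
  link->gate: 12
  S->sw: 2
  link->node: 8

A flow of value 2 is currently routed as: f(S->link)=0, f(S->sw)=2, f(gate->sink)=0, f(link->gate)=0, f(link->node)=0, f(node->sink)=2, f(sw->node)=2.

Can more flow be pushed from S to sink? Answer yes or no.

Yes

Residual path S->link->node->sink has bottleneck 1 > 0.
Pushing 1 along it raises the flow to 3, so the given flow is not maximum.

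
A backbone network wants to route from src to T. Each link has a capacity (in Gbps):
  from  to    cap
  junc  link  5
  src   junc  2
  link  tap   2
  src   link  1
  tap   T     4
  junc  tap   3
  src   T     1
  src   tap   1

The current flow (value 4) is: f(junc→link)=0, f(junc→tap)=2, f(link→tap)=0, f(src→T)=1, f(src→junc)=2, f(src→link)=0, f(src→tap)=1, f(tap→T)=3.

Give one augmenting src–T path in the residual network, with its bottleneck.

Residual along src→link→tap→T: src→link: 1, link→tap: 2, tap→T: 1.
Bottleneck = min = 1.

src→link→tap→T, bottleneck 1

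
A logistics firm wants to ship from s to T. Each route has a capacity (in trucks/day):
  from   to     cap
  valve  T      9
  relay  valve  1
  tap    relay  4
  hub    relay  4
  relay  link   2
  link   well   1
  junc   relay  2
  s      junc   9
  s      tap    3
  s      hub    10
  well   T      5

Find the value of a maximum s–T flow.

Augment s->hub->relay->valve->T: bottleneck 1. Total 1.
Augment s->hub->relay->link->well->T: bottleneck 1. Total 2.
No augmenting path remains in the residual graph.

2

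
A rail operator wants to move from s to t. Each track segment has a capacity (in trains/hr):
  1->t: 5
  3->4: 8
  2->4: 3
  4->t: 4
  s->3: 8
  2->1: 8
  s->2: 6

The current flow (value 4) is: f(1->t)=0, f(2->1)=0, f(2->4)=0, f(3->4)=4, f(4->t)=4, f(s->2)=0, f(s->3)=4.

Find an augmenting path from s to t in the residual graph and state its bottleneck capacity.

s->2->1->t, bottleneck 5

Residual along s->2->1->t: s->2: 6, 2->1: 8, 1->t: 5.
Bottleneck = min = 5.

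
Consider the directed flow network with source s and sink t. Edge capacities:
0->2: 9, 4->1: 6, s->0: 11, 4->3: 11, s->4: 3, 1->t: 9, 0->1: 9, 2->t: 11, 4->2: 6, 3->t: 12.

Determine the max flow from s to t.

14

Augment s->4->1->t: bottleneck 3. Total 3.
Augment s->0->2->t: bottleneck 9. Total 12.
Augment s->0->1->t: bottleneck 2. Total 14.
No augmenting path remains in the residual graph.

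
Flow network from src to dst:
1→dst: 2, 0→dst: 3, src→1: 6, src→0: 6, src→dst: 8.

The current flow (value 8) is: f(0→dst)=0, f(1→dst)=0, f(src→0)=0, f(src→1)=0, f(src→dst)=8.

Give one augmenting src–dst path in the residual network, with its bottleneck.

src→1→dst, bottleneck 2

Residual along src→1→dst: src→1: 6, 1→dst: 2.
Bottleneck = min = 2.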